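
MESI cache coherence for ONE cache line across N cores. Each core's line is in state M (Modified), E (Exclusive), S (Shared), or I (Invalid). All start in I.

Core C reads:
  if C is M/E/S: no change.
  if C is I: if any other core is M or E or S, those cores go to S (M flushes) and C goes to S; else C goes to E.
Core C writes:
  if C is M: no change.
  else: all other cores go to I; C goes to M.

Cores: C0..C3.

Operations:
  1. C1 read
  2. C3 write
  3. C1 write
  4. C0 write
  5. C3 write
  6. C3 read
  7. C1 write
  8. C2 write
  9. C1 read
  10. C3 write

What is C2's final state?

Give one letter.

Answer: I

Derivation:
Op 1: C1 read [C1 read from I: no other sharers -> C1=E (exclusive)] -> [I,E,I,I]
Op 2: C3 write [C3 write: invalidate ['C1=E'] -> C3=M] -> [I,I,I,M]
Op 3: C1 write [C1 write: invalidate ['C3=M'] -> C1=M] -> [I,M,I,I]
Op 4: C0 write [C0 write: invalidate ['C1=M'] -> C0=M] -> [M,I,I,I]
Op 5: C3 write [C3 write: invalidate ['C0=M'] -> C3=M] -> [I,I,I,M]
Op 6: C3 read [C3 read: already in M, no change] -> [I,I,I,M]
Op 7: C1 write [C1 write: invalidate ['C3=M'] -> C1=M] -> [I,M,I,I]
Op 8: C2 write [C2 write: invalidate ['C1=M'] -> C2=M] -> [I,I,M,I]
Op 9: C1 read [C1 read from I: others=['C2=M'] -> C1=S, others downsized to S] -> [I,S,S,I]
Op 10: C3 write [C3 write: invalidate ['C1=S', 'C2=S'] -> C3=M] -> [I,I,I,M]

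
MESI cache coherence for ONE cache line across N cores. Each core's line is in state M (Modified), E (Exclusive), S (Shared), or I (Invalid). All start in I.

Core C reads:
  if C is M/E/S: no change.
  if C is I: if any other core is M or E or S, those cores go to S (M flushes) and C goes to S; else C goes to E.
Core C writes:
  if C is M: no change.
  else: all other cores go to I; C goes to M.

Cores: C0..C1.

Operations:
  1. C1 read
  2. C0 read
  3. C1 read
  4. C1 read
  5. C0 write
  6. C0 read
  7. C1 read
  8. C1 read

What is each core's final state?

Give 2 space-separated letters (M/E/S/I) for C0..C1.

Answer: S S

Derivation:
Op 1: C1 read [C1 read from I: no other sharers -> C1=E (exclusive)] -> [I,E]
Op 2: C0 read [C0 read from I: others=['C1=E'] -> C0=S, others downsized to S] -> [S,S]
Op 3: C1 read [C1 read: already in S, no change] -> [S,S]
Op 4: C1 read [C1 read: already in S, no change] -> [S,S]
Op 5: C0 write [C0 write: invalidate ['C1=S'] -> C0=M] -> [M,I]
Op 6: C0 read [C0 read: already in M, no change] -> [M,I]
Op 7: C1 read [C1 read from I: others=['C0=M'] -> C1=S, others downsized to S] -> [S,S]
Op 8: C1 read [C1 read: already in S, no change] -> [S,S]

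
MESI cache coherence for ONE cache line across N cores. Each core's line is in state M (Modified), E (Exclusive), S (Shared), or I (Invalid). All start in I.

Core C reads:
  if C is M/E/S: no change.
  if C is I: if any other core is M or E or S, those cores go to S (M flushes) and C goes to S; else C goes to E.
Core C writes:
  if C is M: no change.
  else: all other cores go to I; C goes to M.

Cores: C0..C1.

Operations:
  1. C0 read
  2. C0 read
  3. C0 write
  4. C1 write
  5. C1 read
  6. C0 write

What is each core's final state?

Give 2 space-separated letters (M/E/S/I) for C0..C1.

Op 1: C0 read [C0 read from I: no other sharers -> C0=E (exclusive)] -> [E,I]
Op 2: C0 read [C0 read: already in E, no change] -> [E,I]
Op 3: C0 write [C0 write: invalidate none -> C0=M] -> [M,I]
Op 4: C1 write [C1 write: invalidate ['C0=M'] -> C1=M] -> [I,M]
Op 5: C1 read [C1 read: already in M, no change] -> [I,M]
Op 6: C0 write [C0 write: invalidate ['C1=M'] -> C0=M] -> [M,I]

Answer: M I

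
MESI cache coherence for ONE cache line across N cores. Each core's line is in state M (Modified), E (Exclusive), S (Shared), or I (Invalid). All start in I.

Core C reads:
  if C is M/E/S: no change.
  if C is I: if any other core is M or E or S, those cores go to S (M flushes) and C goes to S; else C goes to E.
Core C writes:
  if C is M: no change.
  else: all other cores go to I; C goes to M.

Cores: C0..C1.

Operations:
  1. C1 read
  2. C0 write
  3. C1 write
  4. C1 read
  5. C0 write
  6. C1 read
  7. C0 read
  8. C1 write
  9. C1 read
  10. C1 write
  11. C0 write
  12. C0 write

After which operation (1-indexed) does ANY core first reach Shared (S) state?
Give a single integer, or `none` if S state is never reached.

Op 1: C1 read [C1 read from I: no other sharers -> C1=E (exclusive)] -> [I,E]
Op 2: C0 write [C0 write: invalidate ['C1=E'] -> C0=M] -> [M,I]
Op 3: C1 write [C1 write: invalidate ['C0=M'] -> C1=M] -> [I,M]
Op 4: C1 read [C1 read: already in M, no change] -> [I,M]
Op 5: C0 write [C0 write: invalidate ['C1=M'] -> C0=M] -> [M,I]
Op 6: C1 read [C1 read from I: others=['C0=M'] -> C1=S, others downsized to S] -> [S,S]
  -> First S state at op 6; remaining ops need not be traced.

Answer: 6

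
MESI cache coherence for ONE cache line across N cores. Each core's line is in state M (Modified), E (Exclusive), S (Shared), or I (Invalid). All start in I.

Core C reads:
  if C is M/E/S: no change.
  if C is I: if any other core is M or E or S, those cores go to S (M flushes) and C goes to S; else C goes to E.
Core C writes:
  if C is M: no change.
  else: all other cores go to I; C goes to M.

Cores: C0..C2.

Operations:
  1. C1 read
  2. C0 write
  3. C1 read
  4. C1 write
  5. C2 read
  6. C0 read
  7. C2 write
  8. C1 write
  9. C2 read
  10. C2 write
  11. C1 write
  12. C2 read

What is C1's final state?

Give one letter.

Op 1: C1 read [C1 read from I: no other sharers -> C1=E (exclusive)] -> [I,E,I]
Op 2: C0 write [C0 write: invalidate ['C1=E'] -> C0=M] -> [M,I,I]
Op 3: C1 read [C1 read from I: others=['C0=M'] -> C1=S, others downsized to S] -> [S,S,I]
Op 4: C1 write [C1 write: invalidate ['C0=S'] -> C1=M] -> [I,M,I]
Op 5: C2 read [C2 read from I: others=['C1=M'] -> C2=S, others downsized to S] -> [I,S,S]
Op 6: C0 read [C0 read from I: others=['C1=S', 'C2=S'] -> C0=S, others downsized to S] -> [S,S,S]
Op 7: C2 write [C2 write: invalidate ['C0=S', 'C1=S'] -> C2=M] -> [I,I,M]
Op 8: C1 write [C1 write: invalidate ['C2=M'] -> C1=M] -> [I,M,I]
Op 9: C2 read [C2 read from I: others=['C1=M'] -> C2=S, others downsized to S] -> [I,S,S]
Op 10: C2 write [C2 write: invalidate ['C1=S'] -> C2=M] -> [I,I,M]
Op 11: C1 write [C1 write: invalidate ['C2=M'] -> C1=M] -> [I,M,I]
Op 12: C2 read [C2 read from I: others=['C1=M'] -> C2=S, others downsized to S] -> [I,S,S]

Answer: S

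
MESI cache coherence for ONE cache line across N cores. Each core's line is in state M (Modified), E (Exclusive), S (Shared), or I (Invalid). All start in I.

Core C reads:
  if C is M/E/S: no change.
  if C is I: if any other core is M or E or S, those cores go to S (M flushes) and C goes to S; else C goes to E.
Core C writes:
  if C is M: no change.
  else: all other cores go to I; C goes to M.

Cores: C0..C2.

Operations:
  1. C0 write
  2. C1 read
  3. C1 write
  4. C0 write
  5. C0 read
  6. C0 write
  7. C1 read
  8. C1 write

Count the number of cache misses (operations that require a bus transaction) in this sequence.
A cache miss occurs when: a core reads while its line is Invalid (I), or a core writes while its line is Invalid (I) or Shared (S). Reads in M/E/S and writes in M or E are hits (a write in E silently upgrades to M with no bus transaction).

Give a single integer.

Answer: 6

Derivation:
Op 1: C0 write [C0 write: invalidate none -> C0=M] -> [M,I,I] [MISS #1: write from I]
Op 2: C1 read [C1 read from I: others=['C0=M'] -> C1=S, others downsized to S] -> [S,S,I] [MISS #2: read from I]
Op 3: C1 write [C1 write: invalidate ['C0=S'] -> C1=M] -> [I,M,I] [MISS #3: write from S]
Op 4: C0 write [C0 write: invalidate ['C1=M'] -> C0=M] -> [M,I,I] [MISS #4: write from I]
Op 5: C0 read [C0 read: already in M, no change] -> [M,I,I] [hit: read from M]
Op 6: C0 write [C0 write: already M (modified), no change] -> [M,I,I] [hit: write from M]
Op 7: C1 read [C1 read from I: others=['C0=M'] -> C1=S, others downsized to S] -> [S,S,I] [MISS #5: read from I]
Op 8: C1 write [C1 write: invalidate ['C0=S'] -> C1=M] -> [I,M,I] [MISS #6: write from S]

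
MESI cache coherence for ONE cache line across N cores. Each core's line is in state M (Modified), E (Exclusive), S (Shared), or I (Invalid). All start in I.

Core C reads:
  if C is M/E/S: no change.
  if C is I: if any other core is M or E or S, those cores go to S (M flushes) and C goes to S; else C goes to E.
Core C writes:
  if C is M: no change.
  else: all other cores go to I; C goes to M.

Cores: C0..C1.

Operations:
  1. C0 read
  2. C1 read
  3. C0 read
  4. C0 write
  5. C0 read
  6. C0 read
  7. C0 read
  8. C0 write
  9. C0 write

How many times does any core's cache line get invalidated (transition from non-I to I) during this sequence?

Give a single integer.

Answer: 1

Derivation:
Op 1: C0 read [C0 read from I: no other sharers -> C0=E (exclusive)] -> [E,I] (invalidations this op: 0; running total: 0)
Op 2: C1 read [C1 read from I: others=['C0=E'] -> C1=S, others downsized to S] -> [S,S] (invalidations this op: 0; running total: 0)
Op 3: C0 read [C0 read: already in S, no change] -> [S,S] (invalidations this op: 0; running total: 0)
Op 4: C0 write [C0 write: invalidate ['C1=S'] -> C0=M] -> [M,I] (invalidations this op: 1; running total: 1)
Op 5: C0 read [C0 read: already in M, no change] -> [M,I] (invalidations this op: 0; running total: 1)
Op 6: C0 read [C0 read: already in M, no change] -> [M,I] (invalidations this op: 0; running total: 1)
Op 7: C0 read [C0 read: already in M, no change] -> [M,I] (invalidations this op: 0; running total: 1)
Op 8: C0 write [C0 write: already M (modified), no change] -> [M,I] (invalidations this op: 0; running total: 1)
Op 9: C0 write [C0 write: already M (modified), no change] -> [M,I] (invalidations this op: 0; running total: 1)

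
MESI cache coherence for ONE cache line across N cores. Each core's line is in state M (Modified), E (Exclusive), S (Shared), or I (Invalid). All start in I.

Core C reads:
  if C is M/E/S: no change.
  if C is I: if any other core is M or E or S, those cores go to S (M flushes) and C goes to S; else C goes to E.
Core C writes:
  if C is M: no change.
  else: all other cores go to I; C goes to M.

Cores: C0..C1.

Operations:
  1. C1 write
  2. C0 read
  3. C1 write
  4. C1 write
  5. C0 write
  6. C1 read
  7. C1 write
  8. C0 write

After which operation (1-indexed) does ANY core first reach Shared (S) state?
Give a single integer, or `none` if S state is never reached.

Answer: 2

Derivation:
Op 1: C1 write [C1 write: invalidate none -> C1=M] -> [I,M]
Op 2: C0 read [C0 read from I: others=['C1=M'] -> C0=S, others downsized to S] -> [S,S]
  -> First S state at op 2; remaining ops need not be traced.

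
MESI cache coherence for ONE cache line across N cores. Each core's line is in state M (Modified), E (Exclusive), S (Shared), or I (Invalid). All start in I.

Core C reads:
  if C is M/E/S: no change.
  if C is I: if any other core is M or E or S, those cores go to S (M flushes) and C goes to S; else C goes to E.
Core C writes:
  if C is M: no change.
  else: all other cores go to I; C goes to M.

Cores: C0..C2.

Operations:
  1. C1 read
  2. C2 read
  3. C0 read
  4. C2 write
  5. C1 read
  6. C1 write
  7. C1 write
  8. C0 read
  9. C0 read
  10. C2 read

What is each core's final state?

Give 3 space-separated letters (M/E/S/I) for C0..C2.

Op 1: C1 read [C1 read from I: no other sharers -> C1=E (exclusive)] -> [I,E,I]
Op 2: C2 read [C2 read from I: others=['C1=E'] -> C2=S, others downsized to S] -> [I,S,S]
Op 3: C0 read [C0 read from I: others=['C1=S', 'C2=S'] -> C0=S, others downsized to S] -> [S,S,S]
Op 4: C2 write [C2 write: invalidate ['C0=S', 'C1=S'] -> C2=M] -> [I,I,M]
Op 5: C1 read [C1 read from I: others=['C2=M'] -> C1=S, others downsized to S] -> [I,S,S]
Op 6: C1 write [C1 write: invalidate ['C2=S'] -> C1=M] -> [I,M,I]
Op 7: C1 write [C1 write: already M (modified), no change] -> [I,M,I]
Op 8: C0 read [C0 read from I: others=['C1=M'] -> C0=S, others downsized to S] -> [S,S,I]
Op 9: C0 read [C0 read: already in S, no change] -> [S,S,I]
Op 10: C2 read [C2 read from I: others=['C0=S', 'C1=S'] -> C2=S, others downsized to S] -> [S,S,S]

Answer: S S S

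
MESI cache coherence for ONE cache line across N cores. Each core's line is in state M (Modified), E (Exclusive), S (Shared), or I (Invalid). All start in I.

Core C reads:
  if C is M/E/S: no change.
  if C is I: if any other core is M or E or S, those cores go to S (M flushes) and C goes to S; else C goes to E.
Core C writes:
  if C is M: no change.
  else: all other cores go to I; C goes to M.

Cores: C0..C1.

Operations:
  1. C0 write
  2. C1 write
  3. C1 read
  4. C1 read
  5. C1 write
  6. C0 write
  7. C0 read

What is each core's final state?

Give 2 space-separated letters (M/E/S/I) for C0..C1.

Answer: M I

Derivation:
Op 1: C0 write [C0 write: invalidate none -> C0=M] -> [M,I]
Op 2: C1 write [C1 write: invalidate ['C0=M'] -> C1=M] -> [I,M]
Op 3: C1 read [C1 read: already in M, no change] -> [I,M]
Op 4: C1 read [C1 read: already in M, no change] -> [I,M]
Op 5: C1 write [C1 write: already M (modified), no change] -> [I,M]
Op 6: C0 write [C0 write: invalidate ['C1=M'] -> C0=M] -> [M,I]
Op 7: C0 read [C0 read: already in M, no change] -> [M,I]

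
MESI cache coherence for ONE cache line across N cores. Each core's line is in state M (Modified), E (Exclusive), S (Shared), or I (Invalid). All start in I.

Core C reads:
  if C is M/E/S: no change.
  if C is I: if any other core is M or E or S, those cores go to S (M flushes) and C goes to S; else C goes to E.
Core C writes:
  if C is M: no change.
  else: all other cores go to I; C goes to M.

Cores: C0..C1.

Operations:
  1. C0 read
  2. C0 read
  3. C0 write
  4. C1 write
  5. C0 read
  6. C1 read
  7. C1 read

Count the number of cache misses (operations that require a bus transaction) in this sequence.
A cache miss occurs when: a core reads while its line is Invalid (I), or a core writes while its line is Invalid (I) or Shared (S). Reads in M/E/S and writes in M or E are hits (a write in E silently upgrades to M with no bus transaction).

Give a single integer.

Op 1: C0 read [C0 read from I: no other sharers -> C0=E (exclusive)] -> [E,I] [MISS #1: read from I]
Op 2: C0 read [C0 read: already in E, no change] -> [E,I] [hit: read from E]
Op 3: C0 write [C0 write: invalidate none -> C0=M] -> [M,I] [hit: write from E is a silent E->M upgrade, no bus transaction]
Op 4: C1 write [C1 write: invalidate ['C0=M'] -> C1=M] -> [I,M] [MISS #2: write from I]
Op 5: C0 read [C0 read from I: others=['C1=M'] -> C0=S, others downsized to S] -> [S,S] [MISS #3: read from I]
Op 6: C1 read [C1 read: already in S, no change] -> [S,S] [hit: read from S]
Op 7: C1 read [C1 read: already in S, no change] -> [S,S] [hit: read from S]

Answer: 3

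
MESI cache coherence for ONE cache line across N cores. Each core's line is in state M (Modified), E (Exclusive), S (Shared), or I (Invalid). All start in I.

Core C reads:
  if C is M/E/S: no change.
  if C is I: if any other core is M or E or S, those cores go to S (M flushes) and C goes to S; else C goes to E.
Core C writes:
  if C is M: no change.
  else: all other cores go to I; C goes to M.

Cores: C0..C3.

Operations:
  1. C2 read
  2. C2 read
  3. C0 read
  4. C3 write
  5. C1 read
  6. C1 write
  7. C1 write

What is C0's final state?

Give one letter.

Op 1: C2 read [C2 read from I: no other sharers -> C2=E (exclusive)] -> [I,I,E,I]
Op 2: C2 read [C2 read: already in E, no change] -> [I,I,E,I]
Op 3: C0 read [C0 read from I: others=['C2=E'] -> C0=S, others downsized to S] -> [S,I,S,I]
Op 4: C3 write [C3 write: invalidate ['C0=S', 'C2=S'] -> C3=M] -> [I,I,I,M]
Op 5: C1 read [C1 read from I: others=['C3=M'] -> C1=S, others downsized to S] -> [I,S,I,S]
Op 6: C1 write [C1 write: invalidate ['C3=S'] -> C1=M] -> [I,M,I,I]
Op 7: C1 write [C1 write: already M (modified), no change] -> [I,M,I,I]

Answer: I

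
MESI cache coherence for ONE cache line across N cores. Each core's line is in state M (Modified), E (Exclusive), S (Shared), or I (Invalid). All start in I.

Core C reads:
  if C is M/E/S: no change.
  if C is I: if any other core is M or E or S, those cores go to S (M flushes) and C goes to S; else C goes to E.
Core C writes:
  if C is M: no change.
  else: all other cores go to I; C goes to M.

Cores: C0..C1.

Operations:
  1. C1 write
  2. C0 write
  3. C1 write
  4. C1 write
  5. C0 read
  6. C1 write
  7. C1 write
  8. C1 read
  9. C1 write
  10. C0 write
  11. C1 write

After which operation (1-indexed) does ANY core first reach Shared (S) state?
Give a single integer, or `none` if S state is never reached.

Answer: 5

Derivation:
Op 1: C1 write [C1 write: invalidate none -> C1=M] -> [I,M]
Op 2: C0 write [C0 write: invalidate ['C1=M'] -> C0=M] -> [M,I]
Op 3: C1 write [C1 write: invalidate ['C0=M'] -> C1=M] -> [I,M]
Op 4: C1 write [C1 write: already M (modified), no change] -> [I,M]
Op 5: C0 read [C0 read from I: others=['C1=M'] -> C0=S, others downsized to S] -> [S,S]
  -> First S state at op 5; remaining ops need not be traced.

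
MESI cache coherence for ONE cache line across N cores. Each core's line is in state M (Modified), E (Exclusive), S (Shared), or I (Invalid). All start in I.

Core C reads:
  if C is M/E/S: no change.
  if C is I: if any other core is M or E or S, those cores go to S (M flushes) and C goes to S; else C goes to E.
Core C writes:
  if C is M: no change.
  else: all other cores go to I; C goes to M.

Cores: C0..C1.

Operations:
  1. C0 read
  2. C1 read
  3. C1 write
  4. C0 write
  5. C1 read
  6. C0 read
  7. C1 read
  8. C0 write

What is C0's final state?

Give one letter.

Answer: M

Derivation:
Op 1: C0 read [C0 read from I: no other sharers -> C0=E (exclusive)] -> [E,I]
Op 2: C1 read [C1 read from I: others=['C0=E'] -> C1=S, others downsized to S] -> [S,S]
Op 3: C1 write [C1 write: invalidate ['C0=S'] -> C1=M] -> [I,M]
Op 4: C0 write [C0 write: invalidate ['C1=M'] -> C0=M] -> [M,I]
Op 5: C1 read [C1 read from I: others=['C0=M'] -> C1=S, others downsized to S] -> [S,S]
Op 6: C0 read [C0 read: already in S, no change] -> [S,S]
Op 7: C1 read [C1 read: already in S, no change] -> [S,S]
Op 8: C0 write [C0 write: invalidate ['C1=S'] -> C0=M] -> [M,I]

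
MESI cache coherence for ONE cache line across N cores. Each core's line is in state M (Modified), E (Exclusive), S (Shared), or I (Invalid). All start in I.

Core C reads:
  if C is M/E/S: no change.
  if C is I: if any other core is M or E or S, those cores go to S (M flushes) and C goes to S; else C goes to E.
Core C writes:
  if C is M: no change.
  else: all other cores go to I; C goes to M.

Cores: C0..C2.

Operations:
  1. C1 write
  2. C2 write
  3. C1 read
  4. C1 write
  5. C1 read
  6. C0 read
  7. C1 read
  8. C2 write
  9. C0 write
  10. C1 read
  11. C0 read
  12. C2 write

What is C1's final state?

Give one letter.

Op 1: C1 write [C1 write: invalidate none -> C1=M] -> [I,M,I]
Op 2: C2 write [C2 write: invalidate ['C1=M'] -> C2=M] -> [I,I,M]
Op 3: C1 read [C1 read from I: others=['C2=M'] -> C1=S, others downsized to S] -> [I,S,S]
Op 4: C1 write [C1 write: invalidate ['C2=S'] -> C1=M] -> [I,M,I]
Op 5: C1 read [C1 read: already in M, no change] -> [I,M,I]
Op 6: C0 read [C0 read from I: others=['C1=M'] -> C0=S, others downsized to S] -> [S,S,I]
Op 7: C1 read [C1 read: already in S, no change] -> [S,S,I]
Op 8: C2 write [C2 write: invalidate ['C0=S', 'C1=S'] -> C2=M] -> [I,I,M]
Op 9: C0 write [C0 write: invalidate ['C2=M'] -> C0=M] -> [M,I,I]
Op 10: C1 read [C1 read from I: others=['C0=M'] -> C1=S, others downsized to S] -> [S,S,I]
Op 11: C0 read [C0 read: already in S, no change] -> [S,S,I]
Op 12: C2 write [C2 write: invalidate ['C0=S', 'C1=S'] -> C2=M] -> [I,I,M]

Answer: I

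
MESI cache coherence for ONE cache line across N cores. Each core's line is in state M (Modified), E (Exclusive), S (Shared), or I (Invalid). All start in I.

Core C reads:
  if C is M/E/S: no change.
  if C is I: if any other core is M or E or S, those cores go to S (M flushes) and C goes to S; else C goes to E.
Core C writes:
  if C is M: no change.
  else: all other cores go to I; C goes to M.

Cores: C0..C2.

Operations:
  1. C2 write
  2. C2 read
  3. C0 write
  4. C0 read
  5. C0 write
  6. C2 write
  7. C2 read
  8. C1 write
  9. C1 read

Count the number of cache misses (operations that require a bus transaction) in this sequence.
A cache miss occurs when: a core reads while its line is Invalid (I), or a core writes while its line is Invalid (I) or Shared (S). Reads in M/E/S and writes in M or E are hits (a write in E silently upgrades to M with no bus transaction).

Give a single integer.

Op 1: C2 write [C2 write: invalidate none -> C2=M] -> [I,I,M] [MISS #1: write from I]
Op 2: C2 read [C2 read: already in M, no change] -> [I,I,M] [hit: read from M]
Op 3: C0 write [C0 write: invalidate ['C2=M'] -> C0=M] -> [M,I,I] [MISS #2: write from I]
Op 4: C0 read [C0 read: already in M, no change] -> [M,I,I] [hit: read from M]
Op 5: C0 write [C0 write: already M (modified), no change] -> [M,I,I] [hit: write from M]
Op 6: C2 write [C2 write: invalidate ['C0=M'] -> C2=M] -> [I,I,M] [MISS #3: write from I]
Op 7: C2 read [C2 read: already in M, no change] -> [I,I,M] [hit: read from M]
Op 8: C1 write [C1 write: invalidate ['C2=M'] -> C1=M] -> [I,M,I] [MISS #4: write from I]
Op 9: C1 read [C1 read: already in M, no change] -> [I,M,I] [hit: read from M]

Answer: 4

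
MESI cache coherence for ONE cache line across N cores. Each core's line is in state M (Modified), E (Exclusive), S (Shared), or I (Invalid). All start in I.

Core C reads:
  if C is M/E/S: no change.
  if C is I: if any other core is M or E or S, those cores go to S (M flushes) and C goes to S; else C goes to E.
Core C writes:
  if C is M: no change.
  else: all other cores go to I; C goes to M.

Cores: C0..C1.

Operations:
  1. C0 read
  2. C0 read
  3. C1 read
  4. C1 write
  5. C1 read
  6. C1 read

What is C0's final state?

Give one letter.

Op 1: C0 read [C0 read from I: no other sharers -> C0=E (exclusive)] -> [E,I]
Op 2: C0 read [C0 read: already in E, no change] -> [E,I]
Op 3: C1 read [C1 read from I: others=['C0=E'] -> C1=S, others downsized to S] -> [S,S]
Op 4: C1 write [C1 write: invalidate ['C0=S'] -> C1=M] -> [I,M]
Op 5: C1 read [C1 read: already in M, no change] -> [I,M]
Op 6: C1 read [C1 read: already in M, no change] -> [I,M]

Answer: I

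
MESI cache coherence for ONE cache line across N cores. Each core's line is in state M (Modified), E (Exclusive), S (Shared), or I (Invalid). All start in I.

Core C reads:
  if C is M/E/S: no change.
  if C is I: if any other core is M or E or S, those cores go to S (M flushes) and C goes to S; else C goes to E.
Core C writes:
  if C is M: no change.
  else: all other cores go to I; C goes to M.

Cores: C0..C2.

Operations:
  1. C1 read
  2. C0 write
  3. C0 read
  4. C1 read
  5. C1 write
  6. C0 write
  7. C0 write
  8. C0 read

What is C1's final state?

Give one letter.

Answer: I

Derivation:
Op 1: C1 read [C1 read from I: no other sharers -> C1=E (exclusive)] -> [I,E,I]
Op 2: C0 write [C0 write: invalidate ['C1=E'] -> C0=M] -> [M,I,I]
Op 3: C0 read [C0 read: already in M, no change] -> [M,I,I]
Op 4: C1 read [C1 read from I: others=['C0=M'] -> C1=S, others downsized to S] -> [S,S,I]
Op 5: C1 write [C1 write: invalidate ['C0=S'] -> C1=M] -> [I,M,I]
Op 6: C0 write [C0 write: invalidate ['C1=M'] -> C0=M] -> [M,I,I]
Op 7: C0 write [C0 write: already M (modified), no change] -> [M,I,I]
Op 8: C0 read [C0 read: already in M, no change] -> [M,I,I]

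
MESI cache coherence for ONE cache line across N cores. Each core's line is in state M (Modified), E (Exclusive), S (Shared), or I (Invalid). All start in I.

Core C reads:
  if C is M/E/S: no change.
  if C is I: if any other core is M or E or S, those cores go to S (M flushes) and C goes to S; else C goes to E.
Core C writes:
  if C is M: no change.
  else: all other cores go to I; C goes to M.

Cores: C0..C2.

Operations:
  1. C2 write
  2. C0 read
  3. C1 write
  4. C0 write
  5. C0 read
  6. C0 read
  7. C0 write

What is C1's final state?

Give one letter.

Op 1: C2 write [C2 write: invalidate none -> C2=M] -> [I,I,M]
Op 2: C0 read [C0 read from I: others=['C2=M'] -> C0=S, others downsized to S] -> [S,I,S]
Op 3: C1 write [C1 write: invalidate ['C0=S', 'C2=S'] -> C1=M] -> [I,M,I]
Op 4: C0 write [C0 write: invalidate ['C1=M'] -> C0=M] -> [M,I,I]
Op 5: C0 read [C0 read: already in M, no change] -> [M,I,I]
Op 6: C0 read [C0 read: already in M, no change] -> [M,I,I]
Op 7: C0 write [C0 write: already M (modified), no change] -> [M,I,I]

Answer: I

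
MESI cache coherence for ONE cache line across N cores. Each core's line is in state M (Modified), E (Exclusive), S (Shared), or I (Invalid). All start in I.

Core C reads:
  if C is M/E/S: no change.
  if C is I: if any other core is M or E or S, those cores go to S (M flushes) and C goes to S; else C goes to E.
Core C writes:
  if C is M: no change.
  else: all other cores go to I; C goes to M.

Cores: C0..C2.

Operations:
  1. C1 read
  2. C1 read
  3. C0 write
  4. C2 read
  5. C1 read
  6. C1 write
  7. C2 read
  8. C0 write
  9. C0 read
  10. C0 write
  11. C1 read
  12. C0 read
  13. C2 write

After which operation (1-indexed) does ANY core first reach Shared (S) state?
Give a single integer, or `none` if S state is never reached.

Op 1: C1 read [C1 read from I: no other sharers -> C1=E (exclusive)] -> [I,E,I]
Op 2: C1 read [C1 read: already in E, no change] -> [I,E,I]
Op 3: C0 write [C0 write: invalidate ['C1=E'] -> C0=M] -> [M,I,I]
Op 4: C2 read [C2 read from I: others=['C0=M'] -> C2=S, others downsized to S] -> [S,I,S]
  -> First S state at op 4; remaining ops need not be traced.

Answer: 4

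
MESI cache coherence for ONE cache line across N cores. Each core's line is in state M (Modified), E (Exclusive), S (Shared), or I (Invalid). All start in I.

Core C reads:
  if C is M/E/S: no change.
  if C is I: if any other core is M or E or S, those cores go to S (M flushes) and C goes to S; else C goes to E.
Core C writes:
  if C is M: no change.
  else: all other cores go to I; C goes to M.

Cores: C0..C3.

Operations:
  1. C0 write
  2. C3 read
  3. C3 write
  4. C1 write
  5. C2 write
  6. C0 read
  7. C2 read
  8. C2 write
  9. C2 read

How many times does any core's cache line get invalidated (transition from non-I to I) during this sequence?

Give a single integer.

Op 1: C0 write [C0 write: invalidate none -> C0=M] -> [M,I,I,I] (invalidations this op: 0; running total: 0)
Op 2: C3 read [C3 read from I: others=['C0=M'] -> C3=S, others downsized to S] -> [S,I,I,S] (invalidations this op: 0; running total: 0)
Op 3: C3 write [C3 write: invalidate ['C0=S'] -> C3=M] -> [I,I,I,M] (invalidations this op: 1; running total: 1)
Op 4: C1 write [C1 write: invalidate ['C3=M'] -> C1=M] -> [I,M,I,I] (invalidations this op: 1; running total: 2)
Op 5: C2 write [C2 write: invalidate ['C1=M'] -> C2=M] -> [I,I,M,I] (invalidations this op: 1; running total: 3)
Op 6: C0 read [C0 read from I: others=['C2=M'] -> C0=S, others downsized to S] -> [S,I,S,I] (invalidations this op: 0; running total: 3)
Op 7: C2 read [C2 read: already in S, no change] -> [S,I,S,I] (invalidations this op: 0; running total: 3)
Op 8: C2 write [C2 write: invalidate ['C0=S'] -> C2=M] -> [I,I,M,I] (invalidations this op: 1; running total: 4)
Op 9: C2 read [C2 read: already in M, no change] -> [I,I,M,I] (invalidations this op: 0; running total: 4)

Answer: 4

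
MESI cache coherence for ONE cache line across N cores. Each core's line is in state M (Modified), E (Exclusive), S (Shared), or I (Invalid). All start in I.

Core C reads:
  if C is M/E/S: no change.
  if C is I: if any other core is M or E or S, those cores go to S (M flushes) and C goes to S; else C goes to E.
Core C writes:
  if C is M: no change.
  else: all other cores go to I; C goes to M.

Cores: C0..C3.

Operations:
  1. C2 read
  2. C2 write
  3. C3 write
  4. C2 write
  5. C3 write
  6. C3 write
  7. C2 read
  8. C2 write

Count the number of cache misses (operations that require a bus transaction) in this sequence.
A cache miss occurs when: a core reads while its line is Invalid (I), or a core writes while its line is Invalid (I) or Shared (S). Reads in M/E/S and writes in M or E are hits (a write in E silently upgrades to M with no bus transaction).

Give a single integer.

Answer: 6

Derivation:
Op 1: C2 read [C2 read from I: no other sharers -> C2=E (exclusive)] -> [I,I,E,I] [MISS #1: read from I]
Op 2: C2 write [C2 write: invalidate none -> C2=M] -> [I,I,M,I] [hit: write from E is a silent E->M upgrade, no bus transaction]
Op 3: C3 write [C3 write: invalidate ['C2=M'] -> C3=M] -> [I,I,I,M] [MISS #2: write from I]
Op 4: C2 write [C2 write: invalidate ['C3=M'] -> C2=M] -> [I,I,M,I] [MISS #3: write from I]
Op 5: C3 write [C3 write: invalidate ['C2=M'] -> C3=M] -> [I,I,I,M] [MISS #4: write from I]
Op 6: C3 write [C3 write: already M (modified), no change] -> [I,I,I,M] [hit: write from M]
Op 7: C2 read [C2 read from I: others=['C3=M'] -> C2=S, others downsized to S] -> [I,I,S,S] [MISS #5: read from I]
Op 8: C2 write [C2 write: invalidate ['C3=S'] -> C2=M] -> [I,I,M,I] [MISS #6: write from S]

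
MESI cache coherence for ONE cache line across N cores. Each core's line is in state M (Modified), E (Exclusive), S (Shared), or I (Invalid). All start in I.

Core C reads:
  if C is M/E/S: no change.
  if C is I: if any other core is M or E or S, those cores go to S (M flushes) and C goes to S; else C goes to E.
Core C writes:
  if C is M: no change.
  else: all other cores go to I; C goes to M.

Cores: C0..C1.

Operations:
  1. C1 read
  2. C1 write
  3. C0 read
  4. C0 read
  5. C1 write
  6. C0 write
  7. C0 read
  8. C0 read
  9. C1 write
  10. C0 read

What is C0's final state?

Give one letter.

Op 1: C1 read [C1 read from I: no other sharers -> C1=E (exclusive)] -> [I,E]
Op 2: C1 write [C1 write: invalidate none -> C1=M] -> [I,M]
Op 3: C0 read [C0 read from I: others=['C1=M'] -> C0=S, others downsized to S] -> [S,S]
Op 4: C0 read [C0 read: already in S, no change] -> [S,S]
Op 5: C1 write [C1 write: invalidate ['C0=S'] -> C1=M] -> [I,M]
Op 6: C0 write [C0 write: invalidate ['C1=M'] -> C0=M] -> [M,I]
Op 7: C0 read [C0 read: already in M, no change] -> [M,I]
Op 8: C0 read [C0 read: already in M, no change] -> [M,I]
Op 9: C1 write [C1 write: invalidate ['C0=M'] -> C1=M] -> [I,M]
Op 10: C0 read [C0 read from I: others=['C1=M'] -> C0=S, others downsized to S] -> [S,S]

Answer: S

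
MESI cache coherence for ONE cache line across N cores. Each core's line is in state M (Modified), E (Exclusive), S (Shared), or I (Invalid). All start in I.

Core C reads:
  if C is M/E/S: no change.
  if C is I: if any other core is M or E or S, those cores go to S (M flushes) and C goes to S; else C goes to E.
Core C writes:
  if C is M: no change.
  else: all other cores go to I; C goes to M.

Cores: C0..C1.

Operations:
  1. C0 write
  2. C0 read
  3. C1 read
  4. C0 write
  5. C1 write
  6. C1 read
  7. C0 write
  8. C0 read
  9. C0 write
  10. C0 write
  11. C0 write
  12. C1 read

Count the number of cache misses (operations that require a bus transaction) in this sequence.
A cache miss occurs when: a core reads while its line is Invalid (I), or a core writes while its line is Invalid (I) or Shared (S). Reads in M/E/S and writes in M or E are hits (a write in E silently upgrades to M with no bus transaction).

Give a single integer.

Op 1: C0 write [C0 write: invalidate none -> C0=M] -> [M,I] [MISS #1: write from I]
Op 2: C0 read [C0 read: already in M, no change] -> [M,I] [hit: read from M]
Op 3: C1 read [C1 read from I: others=['C0=M'] -> C1=S, others downsized to S] -> [S,S] [MISS #2: read from I]
Op 4: C0 write [C0 write: invalidate ['C1=S'] -> C0=M] -> [M,I] [MISS #3: write from S]
Op 5: C1 write [C1 write: invalidate ['C0=M'] -> C1=M] -> [I,M] [MISS #4: write from I]
Op 6: C1 read [C1 read: already in M, no change] -> [I,M] [hit: read from M]
Op 7: C0 write [C0 write: invalidate ['C1=M'] -> C0=M] -> [M,I] [MISS #5: write from I]
Op 8: C0 read [C0 read: already in M, no change] -> [M,I] [hit: read from M]
Op 9: C0 write [C0 write: already M (modified), no change] -> [M,I] [hit: write from M]
Op 10: C0 write [C0 write: already M (modified), no change] -> [M,I] [hit: write from M]
Op 11: C0 write [C0 write: already M (modified), no change] -> [M,I] [hit: write from M]
Op 12: C1 read [C1 read from I: others=['C0=M'] -> C1=S, others downsized to S] -> [S,S] [MISS #6: read from I]

Answer: 6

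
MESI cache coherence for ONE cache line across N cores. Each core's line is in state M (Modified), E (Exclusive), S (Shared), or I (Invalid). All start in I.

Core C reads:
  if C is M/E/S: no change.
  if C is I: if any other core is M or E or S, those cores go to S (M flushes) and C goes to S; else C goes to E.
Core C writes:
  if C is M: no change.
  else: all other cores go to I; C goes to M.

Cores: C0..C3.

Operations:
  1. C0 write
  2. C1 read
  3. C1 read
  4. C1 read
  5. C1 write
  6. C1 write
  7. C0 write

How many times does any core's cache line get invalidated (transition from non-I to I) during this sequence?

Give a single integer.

Op 1: C0 write [C0 write: invalidate none -> C0=M] -> [M,I,I,I] (invalidations this op: 0; running total: 0)
Op 2: C1 read [C1 read from I: others=['C0=M'] -> C1=S, others downsized to S] -> [S,S,I,I] (invalidations this op: 0; running total: 0)
Op 3: C1 read [C1 read: already in S, no change] -> [S,S,I,I] (invalidations this op: 0; running total: 0)
Op 4: C1 read [C1 read: already in S, no change] -> [S,S,I,I] (invalidations this op: 0; running total: 0)
Op 5: C1 write [C1 write: invalidate ['C0=S'] -> C1=M] -> [I,M,I,I] (invalidations this op: 1; running total: 1)
Op 6: C1 write [C1 write: already M (modified), no change] -> [I,M,I,I] (invalidations this op: 0; running total: 1)
Op 7: C0 write [C0 write: invalidate ['C1=M'] -> C0=M] -> [M,I,I,I] (invalidations this op: 1; running total: 2)

Answer: 2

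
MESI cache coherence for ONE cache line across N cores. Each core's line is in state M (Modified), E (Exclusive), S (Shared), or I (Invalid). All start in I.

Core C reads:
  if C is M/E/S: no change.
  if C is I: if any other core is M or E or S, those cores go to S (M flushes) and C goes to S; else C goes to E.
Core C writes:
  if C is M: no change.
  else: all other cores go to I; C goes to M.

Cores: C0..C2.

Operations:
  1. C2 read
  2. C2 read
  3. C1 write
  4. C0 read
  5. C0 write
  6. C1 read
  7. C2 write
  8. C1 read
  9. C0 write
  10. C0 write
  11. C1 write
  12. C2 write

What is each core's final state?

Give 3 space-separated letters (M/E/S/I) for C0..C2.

Op 1: C2 read [C2 read from I: no other sharers -> C2=E (exclusive)] -> [I,I,E]
Op 2: C2 read [C2 read: already in E, no change] -> [I,I,E]
Op 3: C1 write [C1 write: invalidate ['C2=E'] -> C1=M] -> [I,M,I]
Op 4: C0 read [C0 read from I: others=['C1=M'] -> C0=S, others downsized to S] -> [S,S,I]
Op 5: C0 write [C0 write: invalidate ['C1=S'] -> C0=M] -> [M,I,I]
Op 6: C1 read [C1 read from I: others=['C0=M'] -> C1=S, others downsized to S] -> [S,S,I]
Op 7: C2 write [C2 write: invalidate ['C0=S', 'C1=S'] -> C2=M] -> [I,I,M]
Op 8: C1 read [C1 read from I: others=['C2=M'] -> C1=S, others downsized to S] -> [I,S,S]
Op 9: C0 write [C0 write: invalidate ['C1=S', 'C2=S'] -> C0=M] -> [M,I,I]
Op 10: C0 write [C0 write: already M (modified), no change] -> [M,I,I]
Op 11: C1 write [C1 write: invalidate ['C0=M'] -> C1=M] -> [I,M,I]
Op 12: C2 write [C2 write: invalidate ['C1=M'] -> C2=M] -> [I,I,M]

Answer: I I M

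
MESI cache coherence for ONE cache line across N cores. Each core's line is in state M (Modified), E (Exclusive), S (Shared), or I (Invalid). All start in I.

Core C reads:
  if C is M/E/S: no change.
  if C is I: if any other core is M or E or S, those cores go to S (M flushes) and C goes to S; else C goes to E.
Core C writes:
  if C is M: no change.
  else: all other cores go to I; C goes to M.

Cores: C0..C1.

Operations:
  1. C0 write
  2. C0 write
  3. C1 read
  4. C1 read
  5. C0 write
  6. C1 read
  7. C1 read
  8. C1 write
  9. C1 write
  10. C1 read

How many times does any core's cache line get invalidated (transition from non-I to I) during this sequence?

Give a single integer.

Op 1: C0 write [C0 write: invalidate none -> C0=M] -> [M,I] (invalidations this op: 0; running total: 0)
Op 2: C0 write [C0 write: already M (modified), no change] -> [M,I] (invalidations this op: 0; running total: 0)
Op 3: C1 read [C1 read from I: others=['C0=M'] -> C1=S, others downsized to S] -> [S,S] (invalidations this op: 0; running total: 0)
Op 4: C1 read [C1 read: already in S, no change] -> [S,S] (invalidations this op: 0; running total: 0)
Op 5: C0 write [C0 write: invalidate ['C1=S'] -> C0=M] -> [M,I] (invalidations this op: 1; running total: 1)
Op 6: C1 read [C1 read from I: others=['C0=M'] -> C1=S, others downsized to S] -> [S,S] (invalidations this op: 0; running total: 1)
Op 7: C1 read [C1 read: already in S, no change] -> [S,S] (invalidations this op: 0; running total: 1)
Op 8: C1 write [C1 write: invalidate ['C0=S'] -> C1=M] -> [I,M] (invalidations this op: 1; running total: 2)
Op 9: C1 write [C1 write: already M (modified), no change] -> [I,M] (invalidations this op: 0; running total: 2)
Op 10: C1 read [C1 read: already in M, no change] -> [I,M] (invalidations this op: 0; running total: 2)

Answer: 2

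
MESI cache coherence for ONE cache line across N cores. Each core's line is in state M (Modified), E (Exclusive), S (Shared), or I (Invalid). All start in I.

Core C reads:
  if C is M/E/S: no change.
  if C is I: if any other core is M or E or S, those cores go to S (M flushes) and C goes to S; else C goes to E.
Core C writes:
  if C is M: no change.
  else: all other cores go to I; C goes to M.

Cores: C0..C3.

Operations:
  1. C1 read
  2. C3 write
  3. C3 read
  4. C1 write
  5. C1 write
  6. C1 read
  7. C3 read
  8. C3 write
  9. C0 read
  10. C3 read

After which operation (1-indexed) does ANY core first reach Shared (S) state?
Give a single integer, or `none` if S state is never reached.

Op 1: C1 read [C1 read from I: no other sharers -> C1=E (exclusive)] -> [I,E,I,I]
Op 2: C3 write [C3 write: invalidate ['C1=E'] -> C3=M] -> [I,I,I,M]
Op 3: C3 read [C3 read: already in M, no change] -> [I,I,I,M]
Op 4: C1 write [C1 write: invalidate ['C3=M'] -> C1=M] -> [I,M,I,I]
Op 5: C1 write [C1 write: already M (modified), no change] -> [I,M,I,I]
Op 6: C1 read [C1 read: already in M, no change] -> [I,M,I,I]
Op 7: C3 read [C3 read from I: others=['C1=M'] -> C3=S, others downsized to S] -> [I,S,I,S]
  -> First S state at op 7; remaining ops need not be traced.

Answer: 7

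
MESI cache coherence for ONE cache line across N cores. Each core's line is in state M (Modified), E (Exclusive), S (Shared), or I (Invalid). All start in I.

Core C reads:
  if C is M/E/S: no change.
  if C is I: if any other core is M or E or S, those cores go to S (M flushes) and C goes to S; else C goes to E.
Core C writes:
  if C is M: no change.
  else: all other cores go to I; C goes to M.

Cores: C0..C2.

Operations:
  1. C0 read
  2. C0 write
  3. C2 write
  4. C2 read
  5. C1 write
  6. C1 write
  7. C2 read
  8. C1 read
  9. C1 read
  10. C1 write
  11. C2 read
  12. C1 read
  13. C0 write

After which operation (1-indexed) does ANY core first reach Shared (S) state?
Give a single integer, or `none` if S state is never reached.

Op 1: C0 read [C0 read from I: no other sharers -> C0=E (exclusive)] -> [E,I,I]
Op 2: C0 write [C0 write: invalidate none -> C0=M] -> [M,I,I]
Op 3: C2 write [C2 write: invalidate ['C0=M'] -> C2=M] -> [I,I,M]
Op 4: C2 read [C2 read: already in M, no change] -> [I,I,M]
Op 5: C1 write [C1 write: invalidate ['C2=M'] -> C1=M] -> [I,M,I]
Op 6: C1 write [C1 write: already M (modified), no change] -> [I,M,I]
Op 7: C2 read [C2 read from I: others=['C1=M'] -> C2=S, others downsized to S] -> [I,S,S]
  -> First S state at op 7; remaining ops need not be traced.

Answer: 7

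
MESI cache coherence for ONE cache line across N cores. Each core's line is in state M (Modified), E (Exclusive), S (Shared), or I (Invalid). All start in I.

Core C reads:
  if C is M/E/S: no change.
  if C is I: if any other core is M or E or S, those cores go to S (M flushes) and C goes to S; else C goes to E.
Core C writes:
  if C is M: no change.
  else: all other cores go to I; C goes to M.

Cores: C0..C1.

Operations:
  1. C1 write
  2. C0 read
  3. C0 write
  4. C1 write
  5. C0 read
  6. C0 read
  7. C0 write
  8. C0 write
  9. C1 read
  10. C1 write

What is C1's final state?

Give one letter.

Op 1: C1 write [C1 write: invalidate none -> C1=M] -> [I,M]
Op 2: C0 read [C0 read from I: others=['C1=M'] -> C0=S, others downsized to S] -> [S,S]
Op 3: C0 write [C0 write: invalidate ['C1=S'] -> C0=M] -> [M,I]
Op 4: C1 write [C1 write: invalidate ['C0=M'] -> C1=M] -> [I,M]
Op 5: C0 read [C0 read from I: others=['C1=M'] -> C0=S, others downsized to S] -> [S,S]
Op 6: C0 read [C0 read: already in S, no change] -> [S,S]
Op 7: C0 write [C0 write: invalidate ['C1=S'] -> C0=M] -> [M,I]
Op 8: C0 write [C0 write: already M (modified), no change] -> [M,I]
Op 9: C1 read [C1 read from I: others=['C0=M'] -> C1=S, others downsized to S] -> [S,S]
Op 10: C1 write [C1 write: invalidate ['C0=S'] -> C1=M] -> [I,M]

Answer: M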